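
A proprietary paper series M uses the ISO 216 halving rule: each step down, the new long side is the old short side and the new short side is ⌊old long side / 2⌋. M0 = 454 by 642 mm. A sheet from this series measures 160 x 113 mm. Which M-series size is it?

M4

M0: 454 × 642 mm
M1: 321 × 454 mm
M2: 227 × 321 mm
M3: 160 × 227 mm
M4: 113 × 160 mm
M5: 80 × 113 mm
→ matches M4.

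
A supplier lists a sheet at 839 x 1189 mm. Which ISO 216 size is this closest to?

A0 (841 × 1189 mm)

Aspect ratio 1189/839 ≈ 1.417 — close to the ISO √2 ≈ 1.414.
In the A-series (A0 area = 1 m²): A0 = 841 × 1189 mm.
Off by 2 mm total — nearest standard size.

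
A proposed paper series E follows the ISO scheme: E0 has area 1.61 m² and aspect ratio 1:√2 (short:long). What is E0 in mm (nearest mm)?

Let the short side be w mm. Then w · w√2 = 1.61 m² = 1,610,000 mm².
w² = 1,610,000/√2, so w ≈ 1067.0 mm; long side = w√2 ≈ 1508.9 mm.

1067 × 1509 mm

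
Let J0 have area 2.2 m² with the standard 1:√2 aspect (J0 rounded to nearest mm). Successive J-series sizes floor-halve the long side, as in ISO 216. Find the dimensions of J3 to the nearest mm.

441 × 623 mm

Let J0's short side be w mm. w · w√2 = 2.2 m² = 2,200,000 mm², so w ≈ 1247.3 mm and w√2 ≈ 1763.9 mm → J0 = 1247 × 1764 mm.
J1: ⌊1764/2⌋ × 1247 = 882 × 1247 mm
J2: ⌊1247/2⌋ × 882 = 623 × 882 mm
J3: ⌊882/2⌋ × 623 = 441 × 623 mm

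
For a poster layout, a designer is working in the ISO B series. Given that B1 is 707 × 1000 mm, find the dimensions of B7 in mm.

88 × 125 mm

B2: ⌊1000/2⌋ × 707 = 500 × 707 mm
B3: ⌊707/2⌋ × 500 = 353 × 500 mm
B4: ⌊500/2⌋ × 353 = 250 × 353 mm
B5: ⌊353/2⌋ × 250 = 176 × 250 mm
B6: ⌊250/2⌋ × 176 = 125 × 176 mm
B7: ⌊176/2⌋ × 125 = 88 × 125 mm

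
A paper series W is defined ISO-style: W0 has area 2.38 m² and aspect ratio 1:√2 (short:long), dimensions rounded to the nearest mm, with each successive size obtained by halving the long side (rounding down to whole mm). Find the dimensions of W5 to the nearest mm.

229 × 324 mm

Let W0's short side be w mm. w · w√2 = 2.38 m² = 2,380,000 mm², so w ≈ 1297.3 mm and w√2 ≈ 1834.6 mm → W0 = 1297 × 1835 mm.
W1: ⌊1835/2⌋ × 1297 = 917 × 1297 mm
W2: ⌊1297/2⌋ × 917 = 648 × 917 mm
W3: ⌊917/2⌋ × 648 = 458 × 648 mm
W4: ⌊648/2⌋ × 458 = 324 × 458 mm
W5: ⌊458/2⌋ × 324 = 229 × 324 mm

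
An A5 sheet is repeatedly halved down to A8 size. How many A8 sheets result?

Each ISO step halves the sheet: 1 × A5 → 2 × A6 → 4 × A7 → 8 × A8
From A5 to A8 is 3 halving steps: 2^3 = 8.

8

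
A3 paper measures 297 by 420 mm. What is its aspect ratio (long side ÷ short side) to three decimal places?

420 / 297 = 1.414
Matches √2 ≈ 1.414 — the ISO 216 defining ratio.

1.414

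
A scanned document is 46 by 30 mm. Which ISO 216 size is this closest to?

B10 (31 × 44 mm)

Aspect ratio 46/30 ≈ 1.533 (ISO target is √2 ≈ 1.414).
In the B-series (B0 = 1000 × 1414 mm): B10 = 31 × 44 mm.
Off by 3 mm total — nearest standard size.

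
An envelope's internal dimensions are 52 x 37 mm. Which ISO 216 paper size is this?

A9 (37 × 52 mm)

Aspect ratio 52/37 ≈ 1.405 — close to the ISO √2 ≈ 1.414.
In the A-series (A0 area = 1 m²): A9 = 37 × 52 mm.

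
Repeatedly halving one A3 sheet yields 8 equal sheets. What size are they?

8 = 2^3, so 3 halving steps.
A3 → A4 → … → A6 after 3 steps.

A6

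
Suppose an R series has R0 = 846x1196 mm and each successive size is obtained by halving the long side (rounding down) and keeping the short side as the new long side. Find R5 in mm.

R1: ⌊1196/2⌋ × 846 = 598 × 846 mm
R2: ⌊846/2⌋ × 598 = 423 × 598 mm
R3: ⌊598/2⌋ × 423 = 299 × 423 mm
R4: ⌊423/2⌋ × 299 = 211 × 299 mm
R5: ⌊299/2⌋ × 211 = 149 × 211 mm

149 × 211 mm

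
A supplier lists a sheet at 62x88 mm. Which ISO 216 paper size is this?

Aspect ratio 88/62 ≈ 1.419 — close to the ISO √2 ≈ 1.414.
In the B-series (B0 = 1000 × 1414 mm): B8 = 62 × 88 mm.

B8 (62 × 88 mm)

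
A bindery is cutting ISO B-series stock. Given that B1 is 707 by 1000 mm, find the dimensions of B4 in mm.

250 × 353 mm

B2: ⌊1000/2⌋ × 707 = 500 × 707 mm
B3: ⌊707/2⌋ × 500 = 353 × 500 mm
B4: ⌊500/2⌋ × 353 = 250 × 353 mm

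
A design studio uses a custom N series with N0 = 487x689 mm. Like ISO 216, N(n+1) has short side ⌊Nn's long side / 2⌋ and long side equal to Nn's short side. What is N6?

N1: ⌊689/2⌋ × 487 = 344 × 487 mm
N2: ⌊487/2⌋ × 344 = 243 × 344 mm
N3: ⌊344/2⌋ × 243 = 172 × 243 mm
N4: ⌊243/2⌋ × 172 = 121 × 172 mm
N5: ⌊172/2⌋ × 121 = 86 × 121 mm
N6: ⌊121/2⌋ × 86 = 60 × 86 mm

60 × 86 mm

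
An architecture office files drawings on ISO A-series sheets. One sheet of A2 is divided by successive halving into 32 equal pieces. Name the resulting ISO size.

A7

32 = 2^5, so 5 halving steps.
A2 → A3 → … → A7 after 5 steps.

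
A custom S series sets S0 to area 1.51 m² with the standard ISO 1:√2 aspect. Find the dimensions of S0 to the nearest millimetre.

Let the short side be w mm. Then w · w√2 = 1.51 m² = 1,510,000 mm².
w² = 1,510,000/√2, so w ≈ 1033.3 mm; long side = w√2 ≈ 1461.3 mm.

1033 × 1461 mm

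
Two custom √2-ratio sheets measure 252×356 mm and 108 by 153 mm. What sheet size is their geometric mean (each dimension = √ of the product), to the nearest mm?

Short side: √(252 · 108) = √27216 ≈ 165.0 → 165 mm
Long side: √(356 · 153) = √54468 ≈ 233.4 → 233 mm

165 × 233 mm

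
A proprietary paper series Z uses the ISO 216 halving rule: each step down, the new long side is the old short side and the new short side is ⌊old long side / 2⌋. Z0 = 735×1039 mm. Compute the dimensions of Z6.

Z1 = 519 × 735 mm (from Z0 by 1 halving).
Z2: ⌊735/2⌋ × 519 = 367 × 519 mm
Z3: ⌊519/2⌋ × 367 = 259 × 367 mm
Z4: ⌊367/2⌋ × 259 = 183 × 259 mm
Z5: ⌊259/2⌋ × 183 = 129 × 183 mm
Z6: ⌊183/2⌋ × 129 = 91 × 129 mm

91 × 129 mm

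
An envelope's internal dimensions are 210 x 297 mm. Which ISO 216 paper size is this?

A4 (210 × 297 mm)

Aspect ratio 297/210 ≈ 1.414 — close to the ISO √2 ≈ 1.414.
In the A-series (A0 area = 1 m²): A4 = 210 × 297 mm.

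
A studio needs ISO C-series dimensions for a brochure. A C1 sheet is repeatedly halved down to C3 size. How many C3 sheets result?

4

Each ISO step halves the sheet: 1 × C1 → 2 × C2 → 4 × C3
From C1 to C3 is 2 halving steps: 2^2 = 4.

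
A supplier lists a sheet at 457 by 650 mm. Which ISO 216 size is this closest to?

C2 (458 × 648 mm)

Aspect ratio 650/457 ≈ 1.422 — close to the ISO √2 ≈ 1.414.
In the C-series (envelope sizes, between A and B): C2 = 458 × 648 mm.
Off by 3 mm total — nearest standard size.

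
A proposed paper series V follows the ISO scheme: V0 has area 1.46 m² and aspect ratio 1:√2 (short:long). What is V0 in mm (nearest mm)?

Let the short side be w mm. Then w · w√2 = 1.46 m² = 1,460,000 mm².
w² = 1,460,000/√2, so w ≈ 1016.1 mm; long side = w√2 ≈ 1436.9 mm.

1016 × 1437 mm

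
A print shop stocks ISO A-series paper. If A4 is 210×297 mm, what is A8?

52 × 74 mm

A5: ⌊297/2⌋ × 210 = 148 × 210 mm
A6: ⌊210/2⌋ × 148 = 105 × 148 mm
A7: ⌊148/2⌋ × 105 = 74 × 105 mm
A8: ⌊105/2⌋ × 74 = 52 × 74 mm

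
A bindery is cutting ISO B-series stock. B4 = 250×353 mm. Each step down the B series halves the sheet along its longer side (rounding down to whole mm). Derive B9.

44 × 62 mm

B5: ⌊353/2⌋ × 250 = 176 × 250 mm
B6: ⌊250/2⌋ × 176 = 125 × 176 mm
B7: ⌊176/2⌋ × 125 = 88 × 125 mm
B8: ⌊125/2⌋ × 88 = 62 × 88 mm
B9: ⌊88/2⌋ × 62 = 44 × 62 mm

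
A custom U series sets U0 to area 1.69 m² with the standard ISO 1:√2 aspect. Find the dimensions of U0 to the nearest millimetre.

Let the short side be w mm. Then w · w√2 = 1.69 m² = 1,690,000 mm².
w² = 1,690,000/√2, so w ≈ 1093.2 mm; long side = w√2 ≈ 1546.0 mm.

1093 × 1546 mm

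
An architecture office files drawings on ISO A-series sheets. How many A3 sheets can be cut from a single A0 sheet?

8

Each ISO step halves the sheet: 1 × A0 → 2 × A1 → 4 × A2 → 8 × A3
From A0 to A3 is 3 halving steps: 2^3 = 8.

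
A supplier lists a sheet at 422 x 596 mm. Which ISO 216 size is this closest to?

A2 (420 × 594 mm)

Aspect ratio 596/422 ≈ 1.412 — close to the ISO √2 ≈ 1.414.
In the A-series (A0 area = 1 m²): A2 = 420 × 594 mm.
Off by 4 mm total — nearest standard size.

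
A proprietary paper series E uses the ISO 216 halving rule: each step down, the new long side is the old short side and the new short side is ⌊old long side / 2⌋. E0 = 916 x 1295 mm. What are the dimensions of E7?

80 × 114 mm

E1 = 647 × 916 mm (from E0 by 1 halving).
E2: ⌊916/2⌋ × 647 = 458 × 647 mm
E3: ⌊647/2⌋ × 458 = 323 × 458 mm
E4: ⌊458/2⌋ × 323 = 229 × 323 mm
E5: ⌊323/2⌋ × 229 = 161 × 229 mm
E6: ⌊229/2⌋ × 161 = 114 × 161 mm
E7: ⌊161/2⌋ × 114 = 80 × 114 mm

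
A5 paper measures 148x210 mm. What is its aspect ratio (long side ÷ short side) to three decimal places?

1.419

210 / 148 = 1.419
ISO 216 targets √2 ≈ 1.414; the +0.005 deviation is from mm rounding.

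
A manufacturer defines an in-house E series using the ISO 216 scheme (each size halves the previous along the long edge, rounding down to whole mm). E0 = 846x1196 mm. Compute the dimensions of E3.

E1: ⌊1196/2⌋ × 846 = 598 × 846 mm
E2: ⌊846/2⌋ × 598 = 423 × 598 mm
E3: ⌊598/2⌋ × 423 = 299 × 423 mm

299 × 423 mm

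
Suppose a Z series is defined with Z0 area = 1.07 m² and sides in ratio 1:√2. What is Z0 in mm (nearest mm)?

Let the short side be w mm. Then w · w√2 = 1.07 m² = 1,070,000 mm².
w² = 1,070,000/√2, so w ≈ 869.8 mm; long side = w√2 ≈ 1230.1 mm.

870 × 1230 mm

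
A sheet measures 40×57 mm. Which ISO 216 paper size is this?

Aspect ratio 57/40 ≈ 1.425 — close to the ISO √2 ≈ 1.414.
In the C-series (envelope sizes, between A and B): C9 = 40 × 57 mm.

C9 (40 × 57 mm)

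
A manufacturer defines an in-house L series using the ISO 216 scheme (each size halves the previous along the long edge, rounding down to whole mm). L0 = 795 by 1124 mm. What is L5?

L1: ⌊1124/2⌋ × 795 = 562 × 795 mm
L2: ⌊795/2⌋ × 562 = 397 × 562 mm
L3: ⌊562/2⌋ × 397 = 281 × 397 mm
L4: ⌊397/2⌋ × 281 = 198 × 281 mm
L5: ⌊281/2⌋ × 198 = 140 × 198 mm

140 × 198 mm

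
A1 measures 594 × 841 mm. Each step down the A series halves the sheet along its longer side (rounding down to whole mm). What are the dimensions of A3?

A2: ⌊841/2⌋ × 594 = 420 × 594 mm
A3: ⌊594/2⌋ × 420 = 297 × 420 mm

297 × 420 mm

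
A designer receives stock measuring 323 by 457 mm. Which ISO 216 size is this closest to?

C3 (324 × 458 mm)

Aspect ratio 457/323 ≈ 1.415 — close to the ISO √2 ≈ 1.414.
In the C-series (envelope sizes, between A and B): C3 = 324 × 458 mm.
Off by 2 mm total — nearest standard size.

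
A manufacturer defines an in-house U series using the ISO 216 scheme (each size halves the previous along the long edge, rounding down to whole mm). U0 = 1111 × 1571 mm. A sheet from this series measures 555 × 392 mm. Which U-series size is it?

U0: 1111 × 1571 mm
U1: 785 × 1111 mm
U2: 555 × 785 mm
U3: 392 × 555 mm
U4: 277 × 392 mm
→ matches U3.

U3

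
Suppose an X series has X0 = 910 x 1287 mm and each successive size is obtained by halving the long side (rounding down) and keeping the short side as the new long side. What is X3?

321 × 455 mm

X1 = 643 × 910 mm (from X0 by 1 halving).
X2: ⌊910/2⌋ × 643 = 455 × 643 mm
X3: ⌊643/2⌋ × 455 = 321 × 455 mm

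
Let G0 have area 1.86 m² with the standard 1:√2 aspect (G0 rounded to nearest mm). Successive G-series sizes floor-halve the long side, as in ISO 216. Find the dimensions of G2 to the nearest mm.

573 × 811 mm

Let G0's short side be w mm. w · w√2 = 1.86 m² = 1,860,000 mm², so w ≈ 1146.8 mm and w√2 ≈ 1621.9 mm → G0 = 1147 × 1622 mm.
G1: ⌊1622/2⌋ × 1147 = 811 × 1147 mm
G2: ⌊1147/2⌋ × 811 = 573 × 811 mm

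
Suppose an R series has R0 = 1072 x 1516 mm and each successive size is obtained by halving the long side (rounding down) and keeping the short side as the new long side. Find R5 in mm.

189 × 268 mm

R1: ⌊1516/2⌋ × 1072 = 758 × 1072 mm
R2: ⌊1072/2⌋ × 758 = 536 × 758 mm
R3: ⌊758/2⌋ × 536 = 379 × 536 mm
R4: ⌊536/2⌋ × 379 = 268 × 379 mm
R5: ⌊379/2⌋ × 268 = 189 × 268 mm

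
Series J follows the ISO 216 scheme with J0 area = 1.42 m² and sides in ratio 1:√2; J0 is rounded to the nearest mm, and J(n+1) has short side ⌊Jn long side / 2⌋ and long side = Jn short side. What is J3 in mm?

Let J0's short side be w mm. w · w√2 = 1.42 m² = 1,420,000 mm², so w ≈ 1002.0 mm and w√2 ≈ 1417.1 mm → J0 = 1002 × 1417 mm.
J1: ⌊1417/2⌋ × 1002 = 708 × 1002 mm
J2: ⌊1002/2⌋ × 708 = 501 × 708 mm
J3: ⌊708/2⌋ × 501 = 354 × 501 mm

354 × 501 mm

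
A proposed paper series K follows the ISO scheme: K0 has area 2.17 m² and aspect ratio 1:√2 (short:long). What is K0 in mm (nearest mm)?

Let the short side be w mm. Then w · w√2 = 2.17 m² = 2,170,000 mm².
w² = 2,170,000/√2, so w ≈ 1238.7 mm; long side = w√2 ≈ 1751.8 mm.

1239 × 1752 mm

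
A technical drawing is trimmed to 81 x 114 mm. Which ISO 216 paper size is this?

C7 (81 × 114 mm)

Aspect ratio 114/81 ≈ 1.407 — close to the ISO √2 ≈ 1.414.
In the C-series (envelope sizes, between A and B): C7 = 81 × 114 mm.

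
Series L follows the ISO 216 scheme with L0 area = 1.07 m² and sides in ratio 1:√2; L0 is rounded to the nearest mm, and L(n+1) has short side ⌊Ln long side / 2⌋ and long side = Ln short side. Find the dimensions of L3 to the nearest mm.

307 × 435 mm

Let L0's short side be w mm. w · w√2 = 1.07 m² = 1,070,000 mm², so w ≈ 869.8 mm and w√2 ≈ 1230.1 mm → L0 = 870 × 1230 mm.
L1: ⌊1230/2⌋ × 870 = 615 × 870 mm
L2: ⌊870/2⌋ × 615 = 435 × 615 mm
L3: ⌊615/2⌋ × 435 = 307 × 435 mm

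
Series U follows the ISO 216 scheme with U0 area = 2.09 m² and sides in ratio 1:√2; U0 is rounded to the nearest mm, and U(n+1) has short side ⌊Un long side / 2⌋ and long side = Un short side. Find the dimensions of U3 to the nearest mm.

Let U0's short side be w mm. w · w√2 = 2.09 m² = 2,090,000 mm², so w ≈ 1215.7 mm and w√2 ≈ 1719.2 mm → U0 = 1216 × 1719 mm.
U1: ⌊1719/2⌋ × 1216 = 859 × 1216 mm
U2: ⌊1216/2⌋ × 859 = 608 × 859 mm
U3: ⌊859/2⌋ × 608 = 429 × 608 mm

429 × 608 mm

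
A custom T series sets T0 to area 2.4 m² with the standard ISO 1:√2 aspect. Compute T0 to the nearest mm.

Let the short side be w mm. Then w · w√2 = 2.4 m² = 2,400,000 mm².
w² = 2,400,000/√2, so w ≈ 1302.7 mm; long side = w√2 ≈ 1842.3 mm.

1303 × 1842 mm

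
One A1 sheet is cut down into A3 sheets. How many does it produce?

4

A1 = 594 × 841 mm; A3 = 297 × 420 mm.
Each halving step doubles the count; 2 steps from A1 to A3.
2^2 = 4.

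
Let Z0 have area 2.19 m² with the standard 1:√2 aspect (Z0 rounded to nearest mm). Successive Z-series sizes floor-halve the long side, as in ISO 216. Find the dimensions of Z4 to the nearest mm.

Let Z0's short side be w mm. w · w√2 = 2.19 m² = 2,190,000 mm², so w ≈ 1244.4 mm and w√2 ≈ 1759.9 mm → Z0 = 1244 × 1760 mm.
Z1: ⌊1760/2⌋ × 1244 = 880 × 1244 mm
Z2: ⌊1244/2⌋ × 880 = 622 × 880 mm
Z3: ⌊880/2⌋ × 622 = 440 × 622 mm
Z4: ⌊622/2⌋ × 440 = 311 × 440 mm

311 × 440 mm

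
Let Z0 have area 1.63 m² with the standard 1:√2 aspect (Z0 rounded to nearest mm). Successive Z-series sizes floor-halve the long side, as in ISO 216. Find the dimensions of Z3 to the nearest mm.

379 × 537 mm

Let Z0's short side be w mm. w · w√2 = 1.63 m² = 1,630,000 mm², so w ≈ 1073.6 mm and w√2 ≈ 1518.3 mm → Z0 = 1074 × 1518 mm.
Z1: ⌊1518/2⌋ × 1074 = 759 × 1074 mm
Z2: ⌊1074/2⌋ × 759 = 537 × 759 mm
Z3: ⌊759/2⌋ × 537 = 379 × 537 mm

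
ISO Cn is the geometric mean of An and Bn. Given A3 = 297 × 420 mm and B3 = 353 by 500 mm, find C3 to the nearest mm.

324 × 458 mm

Short side: √(297 · 353) = √104841 ≈ 323.8 → 324 mm
Long side: √(420 · 500) = √210000 ≈ 458.3 → 458 mm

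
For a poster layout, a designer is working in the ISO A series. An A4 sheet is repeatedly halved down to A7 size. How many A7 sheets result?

Each ISO step halves the sheet: 1 × A4 → 2 × A5 → 4 × A6 → 8 × A7
From A4 to A7 is 3 halving steps: 2^3 = 8.

8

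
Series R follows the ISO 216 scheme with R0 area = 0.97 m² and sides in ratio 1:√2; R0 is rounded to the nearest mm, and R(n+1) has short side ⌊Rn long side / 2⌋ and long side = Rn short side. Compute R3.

292 × 414 mm

Let R0's short side be w mm. w · w√2 = 0.97 m² = 970,000 mm², so w ≈ 828.2 mm and w√2 ≈ 1171.2 mm → R0 = 828 × 1171 mm.
R1: ⌊1171/2⌋ × 828 = 585 × 828 mm
R2: ⌊828/2⌋ × 585 = 414 × 585 mm
R3: ⌊585/2⌋ × 414 = 292 × 414 mm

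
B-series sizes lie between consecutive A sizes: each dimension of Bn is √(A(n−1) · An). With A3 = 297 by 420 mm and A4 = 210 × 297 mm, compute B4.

250 × 353 mm

Short side: √(297 · 210) = √62370 ≈ 249.7 → 250 mm
Long side: √(420 · 297) = √124740 ≈ 353.2 → 353 mm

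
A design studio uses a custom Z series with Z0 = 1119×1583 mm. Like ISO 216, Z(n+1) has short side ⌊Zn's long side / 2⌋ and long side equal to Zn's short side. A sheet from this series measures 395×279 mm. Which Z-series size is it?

Z0: 1119 × 1583 mm
Z1: 791 × 1119 mm
Z2: 559 × 791 mm
Z3: 395 × 559 mm
Z4: 279 × 395 mm
Z5: 197 × 279 mm
→ matches Z4.

Z4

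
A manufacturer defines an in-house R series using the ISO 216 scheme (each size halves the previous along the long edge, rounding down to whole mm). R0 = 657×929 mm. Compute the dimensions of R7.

R1 = 464 × 657 mm (from R0 by 1 halving).
R2: ⌊657/2⌋ × 464 = 328 × 464 mm
R3: ⌊464/2⌋ × 328 = 232 × 328 mm
R4: ⌊328/2⌋ × 232 = 164 × 232 mm
R5: ⌊232/2⌋ × 164 = 116 × 164 mm
R6: ⌊164/2⌋ × 116 = 82 × 116 mm
R7: ⌊116/2⌋ × 82 = 58 × 82 mm

58 × 82 mm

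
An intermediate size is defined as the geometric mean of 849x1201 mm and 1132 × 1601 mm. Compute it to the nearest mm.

Short side: √(849 · 1132) = √961068 ≈ 980.3 → 980 mm
Long side: √(1201 · 1601) = √1922801 ≈ 1386.7 → 1387 mm

980 × 1387 mm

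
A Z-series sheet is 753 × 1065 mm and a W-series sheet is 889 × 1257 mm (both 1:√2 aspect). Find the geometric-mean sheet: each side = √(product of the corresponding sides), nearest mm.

Short side: √(753 · 889) = √669417 ≈ 818.2 → 818 mm
Long side: √(1065 · 1257) = √1338705 ≈ 1157.0 → 1157 mm

818 × 1157 mm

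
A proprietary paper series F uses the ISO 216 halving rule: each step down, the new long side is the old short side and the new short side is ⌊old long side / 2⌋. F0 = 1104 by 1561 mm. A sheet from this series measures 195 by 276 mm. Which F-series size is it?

F0: 1104 × 1561 mm
F1: 780 × 1104 mm
F2: 552 × 780 mm
F3: 390 × 552 mm
F4: 276 × 390 mm
F5: 195 × 276 mm
F6: 138 × 195 mm
→ matches F5.

F5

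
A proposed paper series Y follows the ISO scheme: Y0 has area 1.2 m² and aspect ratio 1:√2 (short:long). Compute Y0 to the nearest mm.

921 × 1303 mm

Let the short side be w mm. Then w · w√2 = 1.2 m² = 1,200,000 mm².
w² = 1,200,000/√2, so w ≈ 921.2 mm; long side = w√2 ≈ 1302.7 mm.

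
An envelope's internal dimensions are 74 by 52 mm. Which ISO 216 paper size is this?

Aspect ratio 74/52 ≈ 1.423 — close to the ISO √2 ≈ 1.414.
In the A-series (A0 area = 1 m²): A8 = 52 × 74 mm.

A8 (52 × 74 mm)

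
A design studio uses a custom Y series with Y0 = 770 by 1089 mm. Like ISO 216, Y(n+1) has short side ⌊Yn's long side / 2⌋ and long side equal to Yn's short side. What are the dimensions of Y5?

Y1 = 544 × 770 mm (from Y0 by 1 halving).
Y2: ⌊770/2⌋ × 544 = 385 × 544 mm
Y3: ⌊544/2⌋ × 385 = 272 × 385 mm
Y4: ⌊385/2⌋ × 272 = 192 × 272 mm
Y5: ⌊272/2⌋ × 192 = 136 × 192 mm

136 × 192 mm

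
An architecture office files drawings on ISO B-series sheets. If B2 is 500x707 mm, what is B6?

B3: ⌊707/2⌋ × 500 = 353 × 500 mm
B4: ⌊500/2⌋ × 353 = 250 × 353 mm
B5: ⌊353/2⌋ × 250 = 176 × 250 mm
B6: ⌊250/2⌋ × 176 = 125 × 176 mm

125 × 176 mm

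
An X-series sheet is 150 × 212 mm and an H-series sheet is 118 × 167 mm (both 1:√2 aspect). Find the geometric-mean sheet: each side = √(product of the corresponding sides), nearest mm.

133 × 188 mm

Short side: √(150 · 118) = √17700 ≈ 133.0 → 133 mm
Long side: √(212 · 167) = √35404 ≈ 188.2 → 188 mm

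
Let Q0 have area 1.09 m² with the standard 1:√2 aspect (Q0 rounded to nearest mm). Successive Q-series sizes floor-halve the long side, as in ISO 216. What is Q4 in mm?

219 × 310 mm

Let Q0's short side be w mm. w · w√2 = 1.09 m² = 1,090,000 mm², so w ≈ 877.9 mm and w√2 ≈ 1241.6 mm → Q0 = 878 × 1242 mm.
Q1: ⌊1242/2⌋ × 878 = 621 × 878 mm
Q2: ⌊878/2⌋ × 621 = 439 × 621 mm
Q3: ⌊621/2⌋ × 439 = 310 × 439 mm
Q4: ⌊439/2⌋ × 310 = 219 × 310 mm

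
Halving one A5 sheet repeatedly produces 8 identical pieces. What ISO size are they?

A8

8 = 2^3, so 3 halving steps.
A5 → A6 → … → A8 after 3 steps.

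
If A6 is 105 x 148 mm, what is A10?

A7: ⌊148/2⌋ × 105 = 74 × 105 mm
A8: ⌊105/2⌋ × 74 = 52 × 74 mm
A9: ⌊74/2⌋ × 52 = 37 × 52 mm
A10: ⌊52/2⌋ × 37 = 26 × 37 mm

26 × 37 mm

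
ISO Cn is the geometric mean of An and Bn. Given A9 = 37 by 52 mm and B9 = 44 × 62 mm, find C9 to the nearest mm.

40 × 57 mm

Short side: √(37 · 44) = √1628 ≈ 40.3 → 40 mm
Long side: √(52 · 62) = √3224 ≈ 56.8 → 57 mm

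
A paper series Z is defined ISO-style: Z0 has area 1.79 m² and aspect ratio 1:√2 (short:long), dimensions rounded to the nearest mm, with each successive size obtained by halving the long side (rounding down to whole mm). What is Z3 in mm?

397 × 562 mm

Let Z0's short side be w mm. w · w√2 = 1.79 m² = 1,790,000 mm², so w ≈ 1125.0 mm and w√2 ≈ 1591.1 mm → Z0 = 1125 × 1591 mm.
Z1: ⌊1591/2⌋ × 1125 = 795 × 1125 mm
Z2: ⌊1125/2⌋ × 795 = 562 × 795 mm
Z3: ⌊795/2⌋ × 562 = 397 × 562 mm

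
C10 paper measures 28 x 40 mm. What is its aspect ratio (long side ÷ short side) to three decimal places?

40 / 28 = 1.429
ISO 216 targets √2 ≈ 1.414; the +0.014 deviation is from mm rounding.

1.429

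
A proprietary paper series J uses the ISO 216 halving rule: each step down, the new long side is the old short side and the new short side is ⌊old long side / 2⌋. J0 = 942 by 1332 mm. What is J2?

471 × 666 mm

J1: ⌊1332/2⌋ × 942 = 666 × 942 mm
J2: ⌊942/2⌋ × 666 = 471 × 666 mm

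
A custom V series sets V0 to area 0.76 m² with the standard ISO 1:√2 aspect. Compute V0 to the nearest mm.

733 × 1037 mm

Let the short side be w mm. Then w · w√2 = 0.76 m² = 760,000 mm².
w² = 760,000/√2, so w ≈ 733.1 mm; long side = w√2 ≈ 1036.7 mm.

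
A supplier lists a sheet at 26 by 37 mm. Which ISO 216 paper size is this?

Aspect ratio 37/26 ≈ 1.423 — close to the ISO √2 ≈ 1.414.
In the A-series (A0 area = 1 m²): A10 = 26 × 37 mm.

A10 (26 × 37 mm)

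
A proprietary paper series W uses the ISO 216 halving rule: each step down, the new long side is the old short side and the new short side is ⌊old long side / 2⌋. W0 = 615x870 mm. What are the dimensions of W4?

W1: ⌊870/2⌋ × 615 = 435 × 615 mm
W2: ⌊615/2⌋ × 435 = 307 × 435 mm
W3: ⌊435/2⌋ × 307 = 217 × 307 mm
W4: ⌊307/2⌋ × 217 = 153 × 217 mm

153 × 217 mm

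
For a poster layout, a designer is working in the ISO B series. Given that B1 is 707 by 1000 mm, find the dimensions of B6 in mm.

B2: ⌊1000/2⌋ × 707 = 500 × 707 mm
B3: ⌊707/2⌋ × 500 = 353 × 500 mm
B4: ⌊500/2⌋ × 353 = 250 × 353 mm
B5: ⌊353/2⌋ × 250 = 176 × 250 mm
B6: ⌊250/2⌋ × 176 = 125 × 176 mm

125 × 176 mm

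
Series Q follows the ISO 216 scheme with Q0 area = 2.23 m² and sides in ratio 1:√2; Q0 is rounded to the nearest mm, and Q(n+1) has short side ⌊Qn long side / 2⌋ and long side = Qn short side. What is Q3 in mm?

444 × 628 mm

Let Q0's short side be w mm. w · w√2 = 2.23 m² = 2,230,000 mm², so w ≈ 1255.7 mm and w√2 ≈ 1775.9 mm → Q0 = 1256 × 1776 mm.
Q1: ⌊1776/2⌋ × 1256 = 888 × 1256 mm
Q2: ⌊1256/2⌋ × 888 = 628 × 888 mm
Q3: ⌊888/2⌋ × 628 = 444 × 628 mm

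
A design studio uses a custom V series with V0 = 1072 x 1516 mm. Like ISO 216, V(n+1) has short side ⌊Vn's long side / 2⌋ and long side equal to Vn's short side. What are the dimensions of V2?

V1: ⌊1516/2⌋ × 1072 = 758 × 1072 mm
V2: ⌊1072/2⌋ × 758 = 536 × 758 mm

536 × 758 mm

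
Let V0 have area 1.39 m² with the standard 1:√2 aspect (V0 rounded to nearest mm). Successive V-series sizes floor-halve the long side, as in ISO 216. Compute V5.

175 × 247 mm

Let V0's short side be w mm. w · w√2 = 1.39 m² = 1,390,000 mm², so w ≈ 991.4 mm and w√2 ≈ 1402.1 mm → V0 = 991 × 1402 mm.
V1: ⌊1402/2⌋ × 991 = 701 × 991 mm
V2: ⌊991/2⌋ × 701 = 495 × 701 mm
V3: ⌊701/2⌋ × 495 = 350 × 495 mm
V4: ⌊495/2⌋ × 350 = 247 × 350 mm
V5: ⌊350/2⌋ × 247 = 175 × 247 mm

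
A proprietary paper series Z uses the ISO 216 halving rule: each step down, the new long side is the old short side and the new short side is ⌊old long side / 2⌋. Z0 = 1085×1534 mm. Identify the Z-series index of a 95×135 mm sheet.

Z0: 1085 × 1534 mm
Z1: 767 × 1085 mm
Z2: 542 × 767 mm
Z3: 383 × 542 mm
Z4: 271 × 383 mm
Z5: 191 × 271 mm
Z6: 135 × 191 mm
Z7: 95 × 135 mm
Z8: 67 × 95 mm
→ matches Z7.

Z7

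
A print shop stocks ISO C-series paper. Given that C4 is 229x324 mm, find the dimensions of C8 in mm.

57 × 81 mm

C5: ⌊324/2⌋ × 229 = 162 × 229 mm
C6: ⌊229/2⌋ × 162 = 114 × 162 mm
C7: ⌊162/2⌋ × 114 = 81 × 114 mm
C8: ⌊114/2⌋ × 81 = 57 × 81 mm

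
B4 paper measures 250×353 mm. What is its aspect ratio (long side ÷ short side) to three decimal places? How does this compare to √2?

353 / 250 = 1.412
ISO 216 targets √2 ≈ 1.414; the -0.002 deviation is from mm rounding.

1.412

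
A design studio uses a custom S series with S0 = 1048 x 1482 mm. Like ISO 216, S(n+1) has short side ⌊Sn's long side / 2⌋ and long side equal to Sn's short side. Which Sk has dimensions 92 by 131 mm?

S7

S0: 1048 × 1482 mm
S1: 741 × 1048 mm
S2: 524 × 741 mm
S3: 370 × 524 mm
S4: 262 × 370 mm
S5: 185 × 262 mm
S6: 131 × 185 mm
S7: 92 × 131 mm
S8: 65 × 92 mm
→ matches S7.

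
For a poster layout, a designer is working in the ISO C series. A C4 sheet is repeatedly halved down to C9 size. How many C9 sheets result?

32

Each ISO step halves the sheet: 1 × C4 → 2 × C5 → 4 × C6 → 8 × C7 → …
From C4 to C9 is 5 halving steps: 2^5 = 32.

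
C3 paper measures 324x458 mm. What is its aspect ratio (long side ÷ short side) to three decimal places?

458 / 324 = 1.414
Matches √2 ≈ 1.414 — the ISO 216 defining ratio.

1.414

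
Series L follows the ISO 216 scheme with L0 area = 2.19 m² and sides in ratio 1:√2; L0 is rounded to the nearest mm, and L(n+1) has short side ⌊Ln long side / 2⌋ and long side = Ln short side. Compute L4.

Let L0's short side be w mm. w · w√2 = 2.19 m² = 2,190,000 mm², so w ≈ 1244.4 mm and w√2 ≈ 1759.9 mm → L0 = 1244 × 1760 mm.
L1: ⌊1760/2⌋ × 1244 = 880 × 1244 mm
L2: ⌊1244/2⌋ × 880 = 622 × 880 mm
L3: ⌊880/2⌋ × 622 = 440 × 622 mm
L4: ⌊622/2⌋ × 440 = 311 × 440 mm

311 × 440 mm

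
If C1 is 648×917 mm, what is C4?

C2: ⌊917/2⌋ × 648 = 458 × 648 mm
C3: ⌊648/2⌋ × 458 = 324 × 458 mm
C4: ⌊458/2⌋ × 324 = 229 × 324 mm

229 × 324 mm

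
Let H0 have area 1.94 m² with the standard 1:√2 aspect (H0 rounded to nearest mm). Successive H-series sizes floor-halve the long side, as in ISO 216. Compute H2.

Let H0's short side be w mm. w · w√2 = 1.94 m² = 1,940,000 mm², so w ≈ 1171.2 mm and w√2 ≈ 1656.4 mm → H0 = 1171 × 1656 mm.
H1: ⌊1656/2⌋ × 1171 = 828 × 1171 mm
H2: ⌊1171/2⌋ × 828 = 585 × 828 mm

585 × 828 mm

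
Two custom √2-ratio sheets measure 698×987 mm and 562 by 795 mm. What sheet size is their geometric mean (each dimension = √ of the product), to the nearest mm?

Short side: √(698 · 562) = √392276 ≈ 626.3 → 626 mm
Long side: √(987 · 795) = √784665 ≈ 885.8 → 886 mm

626 × 886 mm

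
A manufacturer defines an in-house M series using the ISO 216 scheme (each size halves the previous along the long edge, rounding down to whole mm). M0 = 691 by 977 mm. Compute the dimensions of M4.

172 × 244 mm

M1: ⌊977/2⌋ × 691 = 488 × 691 mm
M2: ⌊691/2⌋ × 488 = 345 × 488 mm
M3: ⌊488/2⌋ × 345 = 244 × 345 mm
M4: ⌊345/2⌋ × 244 = 172 × 244 mm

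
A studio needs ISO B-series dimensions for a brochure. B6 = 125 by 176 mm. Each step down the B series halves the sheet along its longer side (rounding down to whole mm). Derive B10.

31 × 44 mm

B7: ⌊176/2⌋ × 125 = 88 × 125 mm
B8: ⌊125/2⌋ × 88 = 62 × 88 mm
B9: ⌊88/2⌋ × 62 = 44 × 62 mm
B10: ⌊62/2⌋ × 44 = 31 × 44 mm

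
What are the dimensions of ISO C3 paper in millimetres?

C0 = 917 × 1297 mm (C0 is the geometric mean of A0 and B0, aspect 1:√2).
C1: ⌊1297/2⌋ × 917 = 648 × 917 mm
C2: ⌊917/2⌋ × 648 = 458 × 648 mm
C3: ⌊648/2⌋ × 458 = 324 × 458 mm

324 × 458 mm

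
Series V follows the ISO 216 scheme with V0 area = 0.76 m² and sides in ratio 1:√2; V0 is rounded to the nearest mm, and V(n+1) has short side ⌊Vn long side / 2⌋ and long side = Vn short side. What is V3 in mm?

259 × 366 mm

Let V0's short side be w mm. w · w√2 = 0.76 m² = 760,000 mm², so w ≈ 733.1 mm and w√2 ≈ 1036.7 mm → V0 = 733 × 1037 mm.
V1: ⌊1037/2⌋ × 733 = 518 × 733 mm
V2: ⌊733/2⌋ × 518 = 366 × 518 mm
V3: ⌊518/2⌋ × 366 = 259 × 366 mm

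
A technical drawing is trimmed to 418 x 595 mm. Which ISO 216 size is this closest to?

A2 (420 × 594 mm)

Aspect ratio 595/418 ≈ 1.423 — close to the ISO √2 ≈ 1.414.
In the A-series (A0 area = 1 m²): A2 = 420 × 594 mm.
Off by 3 mm total — nearest standard size.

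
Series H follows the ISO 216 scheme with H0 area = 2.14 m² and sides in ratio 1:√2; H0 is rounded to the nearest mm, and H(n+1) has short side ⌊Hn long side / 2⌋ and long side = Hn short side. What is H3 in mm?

435 × 615 mm

Let H0's short side be w mm. w · w√2 = 2.14 m² = 2,140,000 mm², so w ≈ 1230.1 mm and w√2 ≈ 1739.7 mm → H0 = 1230 × 1740 mm.
H1: ⌊1740/2⌋ × 1230 = 870 × 1230 mm
H2: ⌊1230/2⌋ × 870 = 615 × 870 mm
H3: ⌊870/2⌋ × 615 = 435 × 615 mm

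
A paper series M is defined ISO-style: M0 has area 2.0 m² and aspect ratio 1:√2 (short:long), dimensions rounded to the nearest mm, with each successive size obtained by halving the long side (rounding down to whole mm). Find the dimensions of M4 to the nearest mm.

297 × 420 mm

Let M0's short side be w mm. w · w√2 = 2.0 m² = 2,000,000 mm², so w ≈ 1189.2 mm and w√2 ≈ 1681.8 mm → M0 = 1189 × 1682 mm.
M1: ⌊1682/2⌋ × 1189 = 841 × 1189 mm
M2: ⌊1189/2⌋ × 841 = 594 × 841 mm
M3: ⌊841/2⌋ × 594 = 420 × 594 mm
M4: ⌊594/2⌋ × 420 = 297 × 420 mm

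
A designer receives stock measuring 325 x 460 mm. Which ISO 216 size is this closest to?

C3 (324 × 458 mm)

Aspect ratio 460/325 ≈ 1.415 — close to the ISO √2 ≈ 1.414.
In the C-series (envelope sizes, between A and B): C3 = 324 × 458 mm.
Off by 3 mm total — nearest standard size.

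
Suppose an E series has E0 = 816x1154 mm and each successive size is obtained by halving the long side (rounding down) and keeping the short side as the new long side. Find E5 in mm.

E1: ⌊1154/2⌋ × 816 = 577 × 816 mm
E2: ⌊816/2⌋ × 577 = 408 × 577 mm
E3: ⌊577/2⌋ × 408 = 288 × 408 mm
E4: ⌊408/2⌋ × 288 = 204 × 288 mm
E5: ⌊288/2⌋ × 204 = 144 × 204 mm

144 × 204 mm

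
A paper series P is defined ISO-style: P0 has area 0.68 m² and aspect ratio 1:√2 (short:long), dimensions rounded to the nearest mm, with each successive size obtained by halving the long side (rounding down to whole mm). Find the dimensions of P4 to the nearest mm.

Let P0's short side be w mm. w · w√2 = 0.68 m² = 680,000 mm², so w ≈ 693.4 mm and w√2 ≈ 980.6 mm → P0 = 693 × 981 mm.
P1: ⌊981/2⌋ × 693 = 490 × 693 mm
P2: ⌊693/2⌋ × 490 = 346 × 490 mm
P3: ⌊490/2⌋ × 346 = 245 × 346 mm
P4: ⌊346/2⌋ × 245 = 173 × 245 mm

173 × 245 mm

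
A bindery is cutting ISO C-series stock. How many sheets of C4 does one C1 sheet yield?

Each ISO step halves the sheet: 1 × C1 → 2 × C2 → 4 × C3 → 8 × C4
From C1 to C4 is 3 halving steps: 2^3 = 8.

8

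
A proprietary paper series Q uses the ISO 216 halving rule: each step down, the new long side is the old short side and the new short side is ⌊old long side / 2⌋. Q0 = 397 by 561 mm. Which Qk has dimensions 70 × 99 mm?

Q5

Q0: 397 × 561 mm
Q1: 280 × 397 mm
Q2: 198 × 280 mm
Q3: 140 × 198 mm
Q4: 99 × 140 mm
Q5: 70 × 99 mm
Q6: 49 × 70 mm
→ matches Q5.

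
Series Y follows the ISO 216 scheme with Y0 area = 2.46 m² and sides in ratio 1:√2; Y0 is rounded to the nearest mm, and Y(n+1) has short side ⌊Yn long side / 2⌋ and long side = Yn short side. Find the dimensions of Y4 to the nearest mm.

Let Y0's short side be w mm. w · w√2 = 2.46 m² = 2,460,000 mm², so w ≈ 1318.9 mm and w√2 ≈ 1865.2 mm → Y0 = 1319 × 1865 mm.
Y1: ⌊1865/2⌋ × 1319 = 932 × 1319 mm
Y2: ⌊1319/2⌋ × 932 = 659 × 932 mm
Y3: ⌊932/2⌋ × 659 = 466 × 659 mm
Y4: ⌊659/2⌋ × 466 = 329 × 466 mm

329 × 466 mm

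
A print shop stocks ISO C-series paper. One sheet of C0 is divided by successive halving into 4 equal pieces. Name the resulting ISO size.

4 = 2^2, so 2 halving steps.
C0 → C1 → … → C2 after 2 steps.

C2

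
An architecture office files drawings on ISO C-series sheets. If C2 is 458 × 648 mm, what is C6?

114 × 162 mm

C3: ⌊648/2⌋ × 458 = 324 × 458 mm
C4: ⌊458/2⌋ × 324 = 229 × 324 mm
C5: ⌊324/2⌋ × 229 = 162 × 229 mm
C6: ⌊229/2⌋ × 162 = 114 × 162 mm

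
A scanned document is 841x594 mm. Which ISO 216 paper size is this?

A1 (594 × 841 mm)

Aspect ratio 841/594 ≈ 1.416 — close to the ISO √2 ≈ 1.414.
In the A-series (A0 area = 1 m²): A1 = 594 × 841 mm.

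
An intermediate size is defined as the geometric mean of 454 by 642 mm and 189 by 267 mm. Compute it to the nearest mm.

293 × 414 mm

Short side: √(454 · 189) = √85806 ≈ 292.9 → 293 mm
Long side: √(642 · 267) = √171414 ≈ 414.0 → 414 mm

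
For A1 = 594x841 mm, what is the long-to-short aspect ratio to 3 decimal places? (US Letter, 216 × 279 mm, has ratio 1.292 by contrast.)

841 / 594 = 1.416
ISO 216 targets √2 ≈ 1.414; the +0.002 deviation is from mm rounding.

1.416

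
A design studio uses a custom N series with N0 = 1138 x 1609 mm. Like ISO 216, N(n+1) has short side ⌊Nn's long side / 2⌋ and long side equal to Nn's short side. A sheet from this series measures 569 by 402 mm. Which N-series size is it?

N3

N0: 1138 × 1609 mm
N1: 804 × 1138 mm
N2: 569 × 804 mm
N3: 402 × 569 mm
N4: 284 × 402 mm
→ matches N3.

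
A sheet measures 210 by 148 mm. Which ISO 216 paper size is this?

Aspect ratio 210/148 ≈ 1.419 — close to the ISO √2 ≈ 1.414.
In the A-series (A0 area = 1 m²): A5 = 148 × 210 mm.

A5 (148 × 210 mm)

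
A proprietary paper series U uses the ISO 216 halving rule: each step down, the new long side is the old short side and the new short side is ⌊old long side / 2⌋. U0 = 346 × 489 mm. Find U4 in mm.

86 × 122 mm

U1: ⌊489/2⌋ × 346 = 244 × 346 mm
U2: ⌊346/2⌋ × 244 = 173 × 244 mm
U3: ⌊244/2⌋ × 173 = 122 × 173 mm
U4: ⌊173/2⌋ × 122 = 86 × 122 mm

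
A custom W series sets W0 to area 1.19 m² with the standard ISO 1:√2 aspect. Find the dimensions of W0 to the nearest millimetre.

917 × 1297 mm

Let the short side be w mm. Then w · w√2 = 1.19 m² = 1,190,000 mm².
w² = 1,190,000/√2, so w ≈ 917.3 mm; long side = w√2 ≈ 1297.3 mm.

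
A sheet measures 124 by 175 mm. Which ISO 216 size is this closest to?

Aspect ratio 175/124 ≈ 1.411 — close to the ISO √2 ≈ 1.414.
In the B-series (B0 = 1000 × 1414 mm): B6 = 125 × 176 mm.
Off by 2 mm total — nearest standard size.

B6 (125 × 176 mm)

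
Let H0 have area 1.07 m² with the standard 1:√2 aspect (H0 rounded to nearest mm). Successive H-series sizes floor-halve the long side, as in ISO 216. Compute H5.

153 × 217 mm

Let H0's short side be w mm. w · w√2 = 1.07 m² = 1,070,000 mm², so w ≈ 869.8 mm and w√2 ≈ 1230.1 mm → H0 = 870 × 1230 mm.
H1: ⌊1230/2⌋ × 870 = 615 × 870 mm
H2: ⌊870/2⌋ × 615 = 435 × 615 mm
H3: ⌊615/2⌋ × 435 = 307 × 435 mm
H4: ⌊435/2⌋ × 307 = 217 × 307 mm
H5: ⌊307/2⌋ × 217 = 153 × 217 mm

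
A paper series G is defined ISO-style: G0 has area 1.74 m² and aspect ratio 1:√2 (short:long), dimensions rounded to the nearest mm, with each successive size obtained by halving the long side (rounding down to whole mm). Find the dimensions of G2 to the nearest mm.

Let G0's short side be w mm. w · w√2 = 1.74 m² = 1,740,000 mm², so w ≈ 1109.2 mm and w√2 ≈ 1568.7 mm → G0 = 1109 × 1569 mm.
G1: ⌊1569/2⌋ × 1109 = 784 × 1109 mm
G2: ⌊1109/2⌋ × 784 = 554 × 784 mm

554 × 784 mm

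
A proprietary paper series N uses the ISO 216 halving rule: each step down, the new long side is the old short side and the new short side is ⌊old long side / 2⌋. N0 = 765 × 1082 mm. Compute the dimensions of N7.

N1 = 541 × 765 mm (from N0 by 1 halving).
N2: ⌊765/2⌋ × 541 = 382 × 541 mm
N3: ⌊541/2⌋ × 382 = 270 × 382 mm
N4: ⌊382/2⌋ × 270 = 191 × 270 mm
N5: ⌊270/2⌋ × 191 = 135 × 191 mm
N6: ⌊191/2⌋ × 135 = 95 × 135 mm
N7: ⌊135/2⌋ × 95 = 67 × 95 mm

67 × 95 mm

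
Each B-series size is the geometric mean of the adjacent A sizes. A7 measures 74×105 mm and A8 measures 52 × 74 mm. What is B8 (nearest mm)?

62 × 88 mm

Short side: √(74 · 52) = √3848 ≈ 62.0 → 62 mm
Long side: √(105 · 74) = √7770 ≈ 88.1 → 88 mm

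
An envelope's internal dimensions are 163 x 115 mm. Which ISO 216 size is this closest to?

C6 (114 × 162 mm)

Aspect ratio 163/115 ≈ 1.417 — close to the ISO √2 ≈ 1.414.
In the C-series (envelope sizes, between A and B): C6 = 114 × 162 mm.
Off by 2 mm total — nearest standard size.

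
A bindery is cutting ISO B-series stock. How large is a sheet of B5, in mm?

B0 = 1000 × 1414 mm (B0 has a 1000 mm short side, aspect 1:√2).
B1: ⌊1414/2⌋ × 1000 = 707 × 1000 mm
B2: ⌊1000/2⌋ × 707 = 500 × 707 mm
B3: ⌊707/2⌋ × 500 = 353 × 500 mm
B4: ⌊500/2⌋ × 353 = 250 × 353 mm
B5: ⌊353/2⌋ × 250 = 176 × 250 mm

176 × 250 mm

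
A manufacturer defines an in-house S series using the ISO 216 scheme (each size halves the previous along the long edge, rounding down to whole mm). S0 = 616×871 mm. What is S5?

108 × 154 mm

S1: ⌊871/2⌋ × 616 = 435 × 616 mm
S2: ⌊616/2⌋ × 435 = 308 × 435 mm
S3: ⌊435/2⌋ × 308 = 217 × 308 mm
S4: ⌊308/2⌋ × 217 = 154 × 217 mm
S5: ⌊217/2⌋ × 154 = 108 × 154 mm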